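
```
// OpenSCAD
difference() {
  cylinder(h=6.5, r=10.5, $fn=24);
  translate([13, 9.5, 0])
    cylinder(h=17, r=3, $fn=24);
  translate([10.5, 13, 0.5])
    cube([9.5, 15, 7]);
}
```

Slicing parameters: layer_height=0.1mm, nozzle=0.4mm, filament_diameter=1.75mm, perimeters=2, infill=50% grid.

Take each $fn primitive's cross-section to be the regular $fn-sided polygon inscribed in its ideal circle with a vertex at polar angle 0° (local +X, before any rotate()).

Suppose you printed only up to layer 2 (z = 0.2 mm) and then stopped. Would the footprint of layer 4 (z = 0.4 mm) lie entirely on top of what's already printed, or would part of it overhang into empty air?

Compare the two slices. At z = 0.2: the cylinder: section is a regular 24-gon, circumradius r=10.5 (area = (24/2)·10.500²·sin(360°/24) = 342.42 mm²); the r=3 cylinder at (13, 9.5) contributes a regular 24-gon of circumradius 3 (area = (24/2)·3.000²·sin(360°/24) = 27.95 mm²); the cube at (10.5, 13) does not reach this height (z outside [0.5, 7.5]); After the difference (first − rest): starting from the r=10.5 cylinder (342.42 mm²), the r=3 cylinder at (13, 9.5) misses the remaining region (no effect) — area = 342.42 mm². At z = 0.4: the r=10.5 cylinder contributes a regular 24-gon of circumradius 10.5 (area = (24/2)·10.500²·sin(360°/24) = 342.42 mm²); the r=3 cylinder at (13, 9.5) gives a regular 24-gon of circumradius 3 (constant along its height) (area = (24/2)·3.000²·sin(360°/24) = 27.95 mm²); the cube at (10.5, 13) is absent (z outside [0.5, 7.5]); Taking the first minus the rest: starting from the r=10.5 cylinder (342.42 mm²), the r=3 cylinder at (13, 9.5) misses the remaining region (no effect) — area = 342.42 mm². Checking containment: the cross-section at z = 0.4 is a subset of the cross-section at z = 0.2.

entirely on top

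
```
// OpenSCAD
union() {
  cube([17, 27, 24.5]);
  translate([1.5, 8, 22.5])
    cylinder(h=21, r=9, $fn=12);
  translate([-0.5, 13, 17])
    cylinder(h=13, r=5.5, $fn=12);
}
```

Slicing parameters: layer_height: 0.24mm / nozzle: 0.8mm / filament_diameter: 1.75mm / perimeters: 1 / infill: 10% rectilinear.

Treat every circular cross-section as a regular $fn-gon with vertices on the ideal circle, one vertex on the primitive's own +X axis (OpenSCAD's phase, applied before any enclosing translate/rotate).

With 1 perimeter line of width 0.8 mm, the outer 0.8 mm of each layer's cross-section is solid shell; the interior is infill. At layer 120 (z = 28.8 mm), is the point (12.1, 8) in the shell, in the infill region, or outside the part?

outside

At z = 28.8 mm: the cube is not intersected at this z (z outside [0, 24.5]); the r=9 cylinder at (1.5, 8) gives a regular 12-gon of circumradius 9 (constant along its height); the cylinder at (-0.5, 13): section is a regular 12-gon, circumradius r=5.5; Taking the union: the regions partially overlap (shared area 75.41 mm²), so overlapping operands fuse into one piece — 1 connected region. Overall, the cross-section is a single solid region. The nearest boundary edge runs (9.29, 12.50)→(10.50, 8.00); distance from the point to it = 1.60 mm. The point is not inside any of the regions above, so it lies outside the cross-section (1.60 mm from the nearest boundary).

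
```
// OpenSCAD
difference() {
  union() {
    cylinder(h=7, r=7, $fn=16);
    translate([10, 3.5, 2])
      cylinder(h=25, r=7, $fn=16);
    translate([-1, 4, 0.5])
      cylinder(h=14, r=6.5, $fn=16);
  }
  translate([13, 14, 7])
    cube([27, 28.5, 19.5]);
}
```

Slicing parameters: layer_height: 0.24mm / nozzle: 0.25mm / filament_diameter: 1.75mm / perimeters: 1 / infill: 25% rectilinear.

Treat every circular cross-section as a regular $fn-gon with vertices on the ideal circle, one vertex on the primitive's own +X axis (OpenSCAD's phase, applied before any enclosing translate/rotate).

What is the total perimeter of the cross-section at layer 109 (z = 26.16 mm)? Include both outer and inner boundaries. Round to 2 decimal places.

43.70 mm

At z = 26.16 mm: the cylinder does not reach this height (z outside [0, 7]); the r=7 cylinder at (10, 3.5) gives a regular 16-gon of circumradius 7 (constant along its height) (perimeter = 2·16·7.000·sin(180°/16) = 43.70 mm); the cylinder at (-1, 4) does not reach this height (z outside [0.5, 14.5]); Taking the union: only the r=7 cylinder at (10, 3.5) is present, so the union is just that shape — boundary = 43.70 mm; the 27×28.5 cube at (13, 14) contributes its full rectangle (perimeter 111.00 mm); Subtracting the remaining from the first: starting from the result so far, the 27×28.5 cube at (13, 14) misses the remaining region (no effect) — boundary = 43.70 mm. Overall, the cross-section is a single solid region. Total boundary length (outer) = 43.70 mm.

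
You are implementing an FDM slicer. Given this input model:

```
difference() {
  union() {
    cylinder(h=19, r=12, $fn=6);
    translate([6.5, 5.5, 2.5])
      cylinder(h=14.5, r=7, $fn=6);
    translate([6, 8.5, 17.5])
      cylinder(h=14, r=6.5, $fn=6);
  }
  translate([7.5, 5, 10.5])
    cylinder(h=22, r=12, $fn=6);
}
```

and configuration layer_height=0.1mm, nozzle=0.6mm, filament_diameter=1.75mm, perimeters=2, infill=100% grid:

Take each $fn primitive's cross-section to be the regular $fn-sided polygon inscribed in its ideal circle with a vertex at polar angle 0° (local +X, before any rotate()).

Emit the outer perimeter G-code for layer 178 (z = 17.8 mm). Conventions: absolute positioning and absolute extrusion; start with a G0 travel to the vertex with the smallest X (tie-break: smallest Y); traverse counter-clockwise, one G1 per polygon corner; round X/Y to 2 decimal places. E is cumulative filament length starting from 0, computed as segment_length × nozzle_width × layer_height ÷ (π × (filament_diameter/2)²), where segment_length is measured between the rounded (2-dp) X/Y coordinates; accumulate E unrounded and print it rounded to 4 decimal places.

At z = 17.8 mm: the r=12 cylinder gives a regular 6-gon of circumradius 12 (constant along its height); the cylinder at (6.5, 5.5) is not intersected at this z (z outside [2.5, 17]); the r=6.5 cylinder at (6, 8.5) gives a regular 6-gon of circumradius 6.5 (constant along its height); Combining (union): the regions partially overlap (shared area 54.52 mm²), so overlapping operands fuse into one piece — 1 connected region; the r=12 cylinder at (7.5, 5) gives a regular 6-gon of circumradius 12 (constant along its height); Subtracting the remaining from the first: starting from the result so far, the r=12 cylinder at (7.5, 5) partially overlaps it — only the 236.55 mm² overlap (of its 374.12 mm²) is removed, clipping the outline — 1 connected region. The outline is a single polygon with 8 vertices. Extrusion per mm of travel: 0.6 × 0.1 / (π × 0.875²) = 0.024945. Accumulating E over each segment gives final E = 1.7958.

G0 X-12.00 Y0.00 Z17.80
G1 X-6.00 Y-10.39 E0.2993
G1 X6.00 Y-10.39 E0.5986
G1 X8.89 Y-5.39 E0.7427
G1 X1.50 Y-5.39 E0.9270
G1 X-4.50 Y5.00 E1.2263
G1 X-1.39 Y10.39 E1.3816
G1 X-6.00 Y10.39 E1.4966
G1 X-12.00 Y0.00 E1.7958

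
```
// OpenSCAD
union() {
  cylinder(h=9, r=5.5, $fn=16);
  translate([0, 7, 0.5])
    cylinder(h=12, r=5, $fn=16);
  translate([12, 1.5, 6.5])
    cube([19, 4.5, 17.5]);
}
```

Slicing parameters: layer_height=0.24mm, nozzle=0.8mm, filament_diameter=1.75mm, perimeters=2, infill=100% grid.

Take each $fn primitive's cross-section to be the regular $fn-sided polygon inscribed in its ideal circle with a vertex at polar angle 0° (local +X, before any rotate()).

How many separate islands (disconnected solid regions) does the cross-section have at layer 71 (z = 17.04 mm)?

At z = 17.04 mm: the cylinder is not intersected at this z (z outside [0, 9]); the cylinder at (0, 7) is not intersected at this z (z outside [0.5, 12.5]); the cube at (12, 1.5) is present — its section is the full 19×4.5 rectangle; Merging all regions: only the 19×4.5 cube at (12, 1.5) is present, so the union is just that shape — 1 connected region. Overall, the cross-section is a single solid region. Island count = 1.

1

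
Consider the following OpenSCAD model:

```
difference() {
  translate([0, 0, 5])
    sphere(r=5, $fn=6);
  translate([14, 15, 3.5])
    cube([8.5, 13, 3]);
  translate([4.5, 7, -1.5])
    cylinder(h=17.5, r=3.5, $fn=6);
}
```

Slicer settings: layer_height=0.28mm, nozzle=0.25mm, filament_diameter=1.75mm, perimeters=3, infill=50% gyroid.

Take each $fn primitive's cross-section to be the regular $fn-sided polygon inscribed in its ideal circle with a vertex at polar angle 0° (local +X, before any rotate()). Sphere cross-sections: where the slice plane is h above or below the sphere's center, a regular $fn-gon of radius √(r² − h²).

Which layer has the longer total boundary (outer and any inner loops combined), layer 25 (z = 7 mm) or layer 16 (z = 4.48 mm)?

layer 16 (z = 4.48 mm)

Layer 25 (z = 7): the sphere: section is a regular 6-gon, circumradius = √(r²−h²) = √(5²−2²) = 4.583 (perimeter = 2·6·4.583·sin(180°/6) = 27.50 mm); the cube at (14, 15) does not reach this height (z outside [3.5, 6.5]); the r=3.5 cylinder at (4.5, 7) contributes a regular 6-gon of circumradius 3.5 (perimeter = 2·6·3.500·sin(180°/6) = 21.00 mm); After the difference (first − rest): starting from the r=5 sphere, the r=3.5 cylinder at (4.5, 7) misses the remaining region (no effect) — boundary = 27.50 mm. So its perimeter = 27.50 mm. Layer 16 (z = 4.48): the r=5 sphere slices to a regular 6-gon of circumradius 4.973 (√(r²−h²) with h=0.52 from center) (perimeter = 2·6·4.973·sin(180°/6) = 29.84 mm); the 8.5×13 cube at (14, 15) contributes its full rectangle (perimeter 43.00 mm); the r=3.5 cylinder at (4.5, 7) gives a regular 6-gon of circumradius 3.5 (constant along its height) (perimeter = 2·6·3.500·sin(180°/6) = 21.00 mm); After the difference (first − rest): starting from the r=5 sphere, the 8.5×13 cube at (14, 15) misses the remaining region (no effect); the r=3.5 cylinder at (4.5, 7) misses the remaining region (no effect) — boundary = 29.84 mm. So its perimeter = 29.84 mm. Layer 16 is larger (29.84 vs 27.50 mm).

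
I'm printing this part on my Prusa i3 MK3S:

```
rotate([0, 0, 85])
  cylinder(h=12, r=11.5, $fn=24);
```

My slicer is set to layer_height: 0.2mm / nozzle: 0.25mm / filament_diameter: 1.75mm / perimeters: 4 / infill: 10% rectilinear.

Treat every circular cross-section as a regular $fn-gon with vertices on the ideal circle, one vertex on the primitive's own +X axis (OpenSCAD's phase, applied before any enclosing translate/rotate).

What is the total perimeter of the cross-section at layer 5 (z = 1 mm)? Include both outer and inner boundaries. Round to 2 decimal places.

At z = 1 mm: the r=11.5 cylinder contributes a regular 24-gon of circumradius 11.5 (perimeter = 2·24·11.500·sin(180°/24) = 72.05 mm); (whole slice rotated 85° about Z — lengths, areas and connectivity unchanged). Overall, the cross-section is a single solid region. Total boundary length (outer) = 72.05 mm.

72.05 mm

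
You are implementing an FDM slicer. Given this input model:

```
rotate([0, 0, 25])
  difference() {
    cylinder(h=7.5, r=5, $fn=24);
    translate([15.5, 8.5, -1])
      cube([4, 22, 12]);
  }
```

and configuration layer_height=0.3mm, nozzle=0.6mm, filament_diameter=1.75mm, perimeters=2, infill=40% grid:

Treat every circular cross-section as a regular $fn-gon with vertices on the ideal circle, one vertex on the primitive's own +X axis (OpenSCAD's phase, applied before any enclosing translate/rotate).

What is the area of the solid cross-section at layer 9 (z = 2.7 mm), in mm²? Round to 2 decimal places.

At z = 2.7 mm: the r=5 cylinder contributes a regular 24-gon of circumradius 5 (area = (24/2)·5.000²·sin(360°/24) = 77.65 mm²); the cube at (15.5, 8.5) (footprint 4×22) is included at this height (area 88.00 mm²); Taking the first minus the rest: starting from the r=5 cylinder (77.65 mm²), the 4×22 cube at (15.5, 8.5) misses the remaining region (no effect) — area = 77.65 mm²; (whole slice rotated 25° about Z — lengths, areas and connectivity unchanged). Overall, the cross-section is a single solid region. Net area = 77.65 mm².

77.65 mm²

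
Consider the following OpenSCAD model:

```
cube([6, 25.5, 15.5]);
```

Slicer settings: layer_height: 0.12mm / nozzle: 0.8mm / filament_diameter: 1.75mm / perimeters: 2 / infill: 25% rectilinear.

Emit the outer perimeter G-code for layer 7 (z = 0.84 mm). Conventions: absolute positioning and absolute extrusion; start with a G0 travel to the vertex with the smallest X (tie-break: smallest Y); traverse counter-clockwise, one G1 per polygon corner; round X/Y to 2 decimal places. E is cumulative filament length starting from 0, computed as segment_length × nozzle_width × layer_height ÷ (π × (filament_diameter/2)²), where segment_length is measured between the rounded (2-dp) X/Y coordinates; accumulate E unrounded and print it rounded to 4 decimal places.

At z = 0.84 mm: the cube (footprint 6×25.5) is included at this height. The outline is a single polygon with 4 vertices. Extrusion per mm of travel: 0.8 × 0.12 / (π × 0.875²) = 0.039912. Accumulating E over each segment gives final E = 2.5145.

G0 X0.00 Y0.00 Z0.84
G1 X6.00 Y0.00 E0.2395
G1 X6.00 Y25.50 E1.2572
G1 X0.00 Y25.50 E1.4967
G1 X0.00 Y0.00 E2.5145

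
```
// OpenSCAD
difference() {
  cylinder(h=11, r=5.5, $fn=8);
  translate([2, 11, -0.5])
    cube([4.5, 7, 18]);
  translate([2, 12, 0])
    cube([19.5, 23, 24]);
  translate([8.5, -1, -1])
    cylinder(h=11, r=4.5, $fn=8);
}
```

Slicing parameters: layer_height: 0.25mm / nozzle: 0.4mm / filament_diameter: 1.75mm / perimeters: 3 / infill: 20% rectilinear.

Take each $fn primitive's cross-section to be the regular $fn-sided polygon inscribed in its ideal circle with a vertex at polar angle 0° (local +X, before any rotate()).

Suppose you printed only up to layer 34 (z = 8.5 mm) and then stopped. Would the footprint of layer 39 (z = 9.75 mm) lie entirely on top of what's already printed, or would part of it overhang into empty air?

Compare the two slices. At z = 8.5: the cylinder: section is a regular 8-gon, circumradius r=5.5 (area = (8/2)·5.500²·sin(360°/8) = 85.56 mm²); the cube at (2, 11) (footprint 4.5×7) is included at this height (area 31.50 mm²); the 19.5×23 cube at (2, 12) contributes its full rectangle (area 448.50 mm²); the r=4.5 cylinder at (8.5, -1) contributes a regular 8-gon of circumradius 4.5 (area = (8/2)·4.500²·sin(360°/8) = 57.28 mm²); Taking the first minus the rest: starting from the r=5.5 cylinder (85.56 mm²), the 4.5×7 cube at (2, 11) misses the remaining region (no effect); the 19.5×23 cube at (2, 12) misses the remaining region (no effect); the r=4.5 cylinder at (8.5, -1) partially overlaps it — only the 2.51 mm² overlap (of its 57.28 mm²) is removed, clipping the outline — area = 83.05 mm². At z = 9.75: the cylinder: section is a regular 8-gon, circumradius r=5.5 (area = (8/2)·5.500²·sin(360°/8) = 85.56 mm²); the cube at (2, 11) (footprint 4.5×7) is included at this height (area 31.50 mm²); the cube at (2, 12) is present — its section is the full 19.5×23 rectangle (area 448.50 mm²); the r=4.5 cylinder at (8.5, -1) gives a regular 8-gon of circumradius 4.5 (constant along its height) (area = (8/2)·4.500²·sin(360°/8) = 57.28 mm²); Subtracting the remaining from the first: starting from the r=5.5 cylinder (85.56 mm²), the 4.5×7 cube at (2, 11) misses the remaining region (no effect); the 19.5×23 cube at (2, 12) misses the remaining region (no effect); the r=4.5 cylinder at (8.5, -1) partially overlaps it — only the 2.51 mm² overlap (of its 57.28 mm²) is removed, clipping the outline — area = 83.05 mm². Checking containment: the cross-section at z = 9.75 is a subset of the cross-section at z = 8.5.

entirely on top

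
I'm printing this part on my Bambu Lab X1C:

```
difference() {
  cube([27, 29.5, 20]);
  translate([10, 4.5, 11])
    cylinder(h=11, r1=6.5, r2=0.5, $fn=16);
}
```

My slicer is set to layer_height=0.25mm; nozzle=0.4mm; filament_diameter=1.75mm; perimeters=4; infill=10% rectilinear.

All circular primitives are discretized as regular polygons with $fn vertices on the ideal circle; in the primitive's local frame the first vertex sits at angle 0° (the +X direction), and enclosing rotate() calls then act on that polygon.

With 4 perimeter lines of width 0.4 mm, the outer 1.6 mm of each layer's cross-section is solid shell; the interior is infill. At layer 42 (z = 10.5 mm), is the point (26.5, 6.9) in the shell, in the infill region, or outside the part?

shell

At z = 10.5 mm: the 27×29.5 cube contributes its full rectangle; the cone at (10, 4.5) is absent (z outside [11, 22]); Taking the first minus the rest: none of the subtracted shapes is present at this height, so the 27×29.5 cube is unchanged — 1 connected region. Overall, the cross-section is a single solid region. The nearest boundary edge runs (27.00, 0.00)→(27.00, 29.50); distance from the point to it = 0.50 mm. The point is inside the cross-section, 0.50 mm from the nearest boundary — within the 1.6 mm shell band (4 × 0.4).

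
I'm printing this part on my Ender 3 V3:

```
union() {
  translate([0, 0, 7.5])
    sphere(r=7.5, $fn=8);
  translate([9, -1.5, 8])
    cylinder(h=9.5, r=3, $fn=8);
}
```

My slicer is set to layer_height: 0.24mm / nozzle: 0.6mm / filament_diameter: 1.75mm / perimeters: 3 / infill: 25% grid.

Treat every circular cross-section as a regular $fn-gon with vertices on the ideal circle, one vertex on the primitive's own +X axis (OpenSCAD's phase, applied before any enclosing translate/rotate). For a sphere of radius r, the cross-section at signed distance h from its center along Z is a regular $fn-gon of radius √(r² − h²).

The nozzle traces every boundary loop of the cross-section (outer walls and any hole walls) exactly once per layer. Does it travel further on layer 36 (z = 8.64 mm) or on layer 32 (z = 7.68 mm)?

Layer 36 (z = 8.64): the r=7.5 sphere contributes a regular 8-gon of circumradius √(7.5²−1.14²) = 7.413 (perimeter = 2·8·7.413·sin(180°/8) = 45.39 mm); the r=3 cylinder at (9, -1.5) gives a regular 8-gon of circumradius 3 (constant along its height) (perimeter = 2·8·3.000·sin(180°/8) = 18.37 mm); Merging all regions: the regions partially overlap (shared area 1.91 mm²), so the edge portions inside another operand are dropped and the merged outline is re-measured after clipping — boundary = 56.73 mm. So its perimeter = 56.73 mm. Layer 32 (z = 7.68): the r=7.5 sphere slices to a regular 8-gon of circumradius 7.498 (√(r²−h²) with h=0.18 from center) (perimeter = 2·8·7.498·sin(180°/8) = 45.91 mm); the cylinder at (9, -1.5) is not intersected at this z (z outside [8, 17.5]); Taking the union: only the r=7.5 sphere is present, so the union is just that shape — boundary = 45.91 mm. So its perimeter = 45.91 mm. Layer 36 is larger (56.73 vs 45.91 mm).

layer 36 (z = 8.64 mm)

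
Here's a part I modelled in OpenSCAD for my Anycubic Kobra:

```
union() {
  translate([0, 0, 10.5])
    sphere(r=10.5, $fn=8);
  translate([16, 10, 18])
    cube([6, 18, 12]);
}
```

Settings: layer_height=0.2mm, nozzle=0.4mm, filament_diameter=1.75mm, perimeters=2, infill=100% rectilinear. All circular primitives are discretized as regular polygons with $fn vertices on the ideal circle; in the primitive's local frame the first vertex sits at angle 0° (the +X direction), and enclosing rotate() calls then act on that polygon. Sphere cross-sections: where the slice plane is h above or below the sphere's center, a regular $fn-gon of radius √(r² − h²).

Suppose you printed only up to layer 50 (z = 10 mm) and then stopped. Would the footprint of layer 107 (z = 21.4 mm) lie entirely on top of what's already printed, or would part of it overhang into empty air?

part overhangs

Compare the two slices. At z = 10: the r=10.5 sphere slices to a regular 8-gon of circumradius 10.488 (√(r²−h²) with h=0.5 from center) (area = (8/2)·10.488²·sin(360°/8) = 311.13 mm²); the cube at (16, 10) does not reach this height (z outside [18, 30]); Taking the union: only the r=10.5 sphere is present, so the union is just that shape — area = 311.13 mm². At z = 21.4: the sphere does not reach this height (|z−center|=10.900 > r=10.5); the cube at (16, 10) is present — its section is the full 6×18 rectangle (area 108.00 mm²); Combining (union): only the 6×18 cube at (16, 10) is present, so the union is just that shape — area = 108.00 mm². Checking containment: at z = 21.4 the cross-section extends beyond the z = 10 cross-section by about 108.00 mm².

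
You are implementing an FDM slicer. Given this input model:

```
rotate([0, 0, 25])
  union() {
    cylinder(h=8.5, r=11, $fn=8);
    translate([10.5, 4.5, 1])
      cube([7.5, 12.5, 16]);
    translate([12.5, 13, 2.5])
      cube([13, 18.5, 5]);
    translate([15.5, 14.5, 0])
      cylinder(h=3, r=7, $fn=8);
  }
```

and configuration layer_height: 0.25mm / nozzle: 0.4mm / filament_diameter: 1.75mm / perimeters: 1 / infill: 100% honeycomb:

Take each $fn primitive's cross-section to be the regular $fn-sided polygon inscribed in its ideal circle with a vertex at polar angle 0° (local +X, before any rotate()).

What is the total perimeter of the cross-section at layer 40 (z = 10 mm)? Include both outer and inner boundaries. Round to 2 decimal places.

40.00 mm

At z = 10 mm: the cylinder is absent (z outside [0, 8.5]); the 7.5×12.5 cube at (10.5, 4.5) contributes its full rectangle (perimeter 40.00 mm); the cube at (12.5, 13) does not reach this height (z outside [2.5, 7.5]); the cylinder at (15.5, 14.5) is absent (z outside [0, 3]); Combining (union): only the 7.5×12.5 cube at (10.5, 4.5) is present, so the union is just that shape — boundary = 40.00 mm; (rotated 25° about Z; rotation is an isometry so areas/perimeters/island counts are preserved). Overall, the cross-section is a single solid region. Total boundary length (outer) = 40.00 mm.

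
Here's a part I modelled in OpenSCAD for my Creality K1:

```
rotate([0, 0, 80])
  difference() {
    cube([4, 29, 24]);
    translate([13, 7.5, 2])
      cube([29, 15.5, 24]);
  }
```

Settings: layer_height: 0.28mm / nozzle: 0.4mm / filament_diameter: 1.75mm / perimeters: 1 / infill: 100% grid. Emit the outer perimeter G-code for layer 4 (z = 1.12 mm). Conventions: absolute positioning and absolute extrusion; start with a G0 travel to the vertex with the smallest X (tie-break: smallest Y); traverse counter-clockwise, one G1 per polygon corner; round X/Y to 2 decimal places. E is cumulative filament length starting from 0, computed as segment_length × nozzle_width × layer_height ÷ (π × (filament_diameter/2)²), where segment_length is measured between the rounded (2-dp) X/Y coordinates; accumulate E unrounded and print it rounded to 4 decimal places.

G0 X-28.56 Y5.04 Z1.12
G1 X0.00 Y0.00 E1.3504
G1 X0.69 Y3.94 E1.5367
G1 X-27.86 Y8.98 E2.8866
G1 X-28.56 Y5.04 E3.0730

At z = 1.12 mm: the cube is present — its section is the full 4×29 rectangle; the cube at (13, 7.5) is not intersected at this z (z outside [2, 26]); After the difference (first − rest): none of the subtracted shapes is present at this height, so the 4×29 cube is unchanged — 1 connected region; (rotated 80° about Z; rotation is an isometry so areas/perimeters/island counts are preserved). The outline is a single polygon with 4 vertices. Extrusion per mm of travel: 0.4 × 0.28 / (π × 0.875²) = 0.046564. Accumulating E over each segment gives final E = 3.0730.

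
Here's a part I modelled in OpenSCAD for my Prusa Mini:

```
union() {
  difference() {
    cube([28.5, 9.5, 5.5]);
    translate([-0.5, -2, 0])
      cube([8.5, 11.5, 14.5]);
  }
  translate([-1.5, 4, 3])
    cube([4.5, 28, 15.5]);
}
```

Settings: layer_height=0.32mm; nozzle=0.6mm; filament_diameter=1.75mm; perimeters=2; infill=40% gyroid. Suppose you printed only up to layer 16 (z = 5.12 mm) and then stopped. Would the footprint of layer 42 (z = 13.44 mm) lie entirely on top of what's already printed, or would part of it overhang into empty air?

Compare the two slices. At z = 5.12: the 28.5×9.5 cube contributes its full rectangle (area 270.75 mm²); the cube at (-0.5, -2) (footprint 8.5×11.5) is included at this height (area 97.75 mm²); After the difference (first − rest): starting from the 28.5×9.5 cube (270.75 mm²), the 8.5×11.5 cube at (-0.5, -2) partially overlaps it — only the 76.00 mm² overlap (of its 97.75 mm²) is removed, clipping the outline — area = 194.75 mm²; the cube at (-1.5, 4) (footprint 4.5×28) is included at this height (area 126.00 mm²); Combining (union): the 2 present regions are separate (no shared area or edge), so areas and boundary lengths simply add and each stays a separate island — area = 320.75 mm². At z = 13.44: the cube is not intersected at this z (z outside [0, 5.5]); the cube at (-0.5, -2) is present — its section is the full 8.5×11.5 rectangle (area 97.75 mm²); Subtracting the remaining from the first: the first operand is absent here, so nothing remains; the cube at (-1.5, 4) is present — its section is the full 4.5×28 rectangle (area 126.00 mm²); Combining (union): only the 4.5×28 cube at (-1.5, 4) is present, so the union is just that shape — area = 126.00 mm². Checking containment: the cross-section at z = 13.44 is a subset of the cross-section at z = 5.12.

entirely on top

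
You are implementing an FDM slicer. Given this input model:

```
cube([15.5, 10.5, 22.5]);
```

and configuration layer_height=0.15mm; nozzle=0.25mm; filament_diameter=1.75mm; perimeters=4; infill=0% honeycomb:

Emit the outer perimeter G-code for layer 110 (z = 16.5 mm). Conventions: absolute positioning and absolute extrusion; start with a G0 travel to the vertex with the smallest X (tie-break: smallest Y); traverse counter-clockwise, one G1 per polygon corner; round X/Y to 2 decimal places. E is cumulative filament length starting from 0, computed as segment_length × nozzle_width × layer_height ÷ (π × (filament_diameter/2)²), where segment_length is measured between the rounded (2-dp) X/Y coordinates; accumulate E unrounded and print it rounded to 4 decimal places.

G0 X0.00 Y0.00 Z16.50
G1 X15.50 Y0.00 E0.2417
G1 X15.50 Y10.50 E0.4054
G1 X0.00 Y10.50 E0.6470
G1 X0.00 Y0.00 E0.8107

At z = 16.5 mm: the cube (footprint 15.5×10.5) is included at this height. The outline is a single polygon with 4 vertices. Extrusion per mm of travel: 0.25 × 0.15 / (π × 0.875²) = 0.015591. Accumulating E over each segment gives final E = 0.8107.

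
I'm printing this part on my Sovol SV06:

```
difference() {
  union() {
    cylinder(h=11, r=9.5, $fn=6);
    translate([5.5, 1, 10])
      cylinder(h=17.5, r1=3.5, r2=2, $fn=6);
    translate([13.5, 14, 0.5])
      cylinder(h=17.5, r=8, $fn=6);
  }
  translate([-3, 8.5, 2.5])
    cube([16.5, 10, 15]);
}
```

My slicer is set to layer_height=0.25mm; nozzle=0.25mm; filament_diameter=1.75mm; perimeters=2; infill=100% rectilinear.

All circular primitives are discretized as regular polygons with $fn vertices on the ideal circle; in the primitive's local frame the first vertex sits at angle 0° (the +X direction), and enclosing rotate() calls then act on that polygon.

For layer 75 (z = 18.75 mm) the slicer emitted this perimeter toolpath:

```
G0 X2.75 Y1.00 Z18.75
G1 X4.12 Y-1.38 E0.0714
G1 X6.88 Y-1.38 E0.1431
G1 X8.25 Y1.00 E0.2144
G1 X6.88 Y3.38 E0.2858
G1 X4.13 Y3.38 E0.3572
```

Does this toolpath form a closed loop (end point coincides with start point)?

Start point (G0): (2.75, 1.00). End point (last G1): the path does not return to the start — open.

no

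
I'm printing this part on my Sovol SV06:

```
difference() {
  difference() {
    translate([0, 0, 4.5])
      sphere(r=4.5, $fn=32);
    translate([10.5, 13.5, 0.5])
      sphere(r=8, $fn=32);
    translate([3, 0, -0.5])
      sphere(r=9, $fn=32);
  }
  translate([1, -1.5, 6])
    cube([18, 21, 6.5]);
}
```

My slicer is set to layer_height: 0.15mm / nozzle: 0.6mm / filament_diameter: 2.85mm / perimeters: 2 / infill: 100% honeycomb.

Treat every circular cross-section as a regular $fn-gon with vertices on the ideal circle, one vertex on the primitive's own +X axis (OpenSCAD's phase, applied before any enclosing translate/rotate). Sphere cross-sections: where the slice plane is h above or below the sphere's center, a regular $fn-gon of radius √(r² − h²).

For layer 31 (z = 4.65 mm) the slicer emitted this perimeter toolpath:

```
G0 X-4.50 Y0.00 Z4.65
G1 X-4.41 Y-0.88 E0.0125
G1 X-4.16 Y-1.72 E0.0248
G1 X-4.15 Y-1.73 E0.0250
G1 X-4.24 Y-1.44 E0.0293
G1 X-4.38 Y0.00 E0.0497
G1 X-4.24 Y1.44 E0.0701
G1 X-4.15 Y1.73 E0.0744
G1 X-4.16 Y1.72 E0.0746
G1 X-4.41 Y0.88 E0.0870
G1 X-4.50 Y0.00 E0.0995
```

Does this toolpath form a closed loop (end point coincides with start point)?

yes

Start point (G0): (-4.50, 0.00). End point (last G1): the path returns to the start — closed.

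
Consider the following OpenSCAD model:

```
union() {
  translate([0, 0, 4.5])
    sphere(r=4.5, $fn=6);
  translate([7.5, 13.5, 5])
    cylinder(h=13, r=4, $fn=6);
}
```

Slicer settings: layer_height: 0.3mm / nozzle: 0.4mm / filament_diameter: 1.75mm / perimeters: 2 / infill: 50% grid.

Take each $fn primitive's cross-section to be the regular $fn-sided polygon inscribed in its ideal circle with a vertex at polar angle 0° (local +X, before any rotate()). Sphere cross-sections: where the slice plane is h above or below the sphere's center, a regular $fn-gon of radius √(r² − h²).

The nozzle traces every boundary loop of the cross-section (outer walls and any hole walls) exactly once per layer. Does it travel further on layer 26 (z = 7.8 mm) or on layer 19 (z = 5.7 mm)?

Layer 26 (z = 7.8): the sphere: section is a regular 6-gon, circumradius = √(r²−h²) = √(4.5²−3.3²) = 3.059 (perimeter = 2·6·3.059·sin(180°/6) = 18.36 mm); the r=4 cylinder at (7.5, 13.5) gives a regular 6-gon of circumradius 4 (constant along its height) (perimeter = 2·6·4.000·sin(180°/6) = 24.00 mm); Taking the union: the 2 present regions are separate (no shared area or edge), so areas and boundary lengths simply add and each stays a separate island — boundary = 42.36 mm. So its perimeter = 42.36 mm. Layer 19 (z = 5.7): the r=4.5 sphere contributes a regular 6-gon of circumradius √(4.5²−1.2²) = 4.337 (perimeter = 2·6·4.337·sin(180°/6) = 26.02 mm); the r=4 cylinder at (7.5, 13.5) gives a regular 6-gon of circumradius 4 (constant along its height) (perimeter = 2·6·4.000·sin(180°/6) = 24.00 mm); Combining (union): the 2 present regions are separate (no shared area or edge), so areas and boundary lengths simply add and each stays a separate island — boundary = 50.02 mm. So its perimeter = 50.02 mm. Layer 19 is larger (50.02 vs 42.36 mm).

layer 19 (z = 5.7 mm)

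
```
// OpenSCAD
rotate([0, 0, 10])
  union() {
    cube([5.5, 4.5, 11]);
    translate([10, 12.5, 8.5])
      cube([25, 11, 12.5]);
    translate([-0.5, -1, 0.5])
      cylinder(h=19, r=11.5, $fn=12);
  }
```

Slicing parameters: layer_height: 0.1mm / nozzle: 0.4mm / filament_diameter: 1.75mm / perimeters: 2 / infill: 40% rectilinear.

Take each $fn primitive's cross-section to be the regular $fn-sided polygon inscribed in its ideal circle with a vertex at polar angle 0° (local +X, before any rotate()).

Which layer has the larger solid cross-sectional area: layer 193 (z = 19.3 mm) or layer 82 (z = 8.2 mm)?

Layer 193 (z = 19.3): the cube is absent (z outside [0, 11]); the 25×11 cube at (10, 12.5) contributes its full rectangle (area 275.00 mm²); the r=11.5 cylinder at (-0.5, -1) contributes a regular 12-gon of circumradius 11.5 (area = (12/2)·11.500²·sin(360°/12) = 396.75 mm²); Merging all regions: the 2 present regions are separate (no shared area or edge), so areas and boundary lengths simply add and each stays a separate island — area = 671.75 mm²; (whole slice rotated 10° about Z — lengths, areas and connectivity unchanged). So its area = 671.75 mm². Layer 82 (z = 8.2): the 5.5×4.5 cube contributes its full rectangle (area 24.75 mm²); the cube at (10, 12.5) does not reach this height (z outside [8.5, 21]); the r=11.5 cylinder at (-0.5, -1) gives a regular 12-gon of circumradius 11.5 (constant along its height) (area = (12/2)·11.500²·sin(360°/12) = 396.75 mm²); Combining (union): the 5.5×4.5 cube lies entirely inside the r=11.5 cylinder at (-0.5, -1), so the union is just the r=11.5 cylinder at (-0.5, -1) — area = 396.75 mm²; (rotated 10° about Z; rotation is an isometry so areas/perimeters/island counts are preserved). So its area = 396.75 mm². Layer 193 is larger (671.75 vs 396.75 mm²).

layer 193 (z = 19.3 mm)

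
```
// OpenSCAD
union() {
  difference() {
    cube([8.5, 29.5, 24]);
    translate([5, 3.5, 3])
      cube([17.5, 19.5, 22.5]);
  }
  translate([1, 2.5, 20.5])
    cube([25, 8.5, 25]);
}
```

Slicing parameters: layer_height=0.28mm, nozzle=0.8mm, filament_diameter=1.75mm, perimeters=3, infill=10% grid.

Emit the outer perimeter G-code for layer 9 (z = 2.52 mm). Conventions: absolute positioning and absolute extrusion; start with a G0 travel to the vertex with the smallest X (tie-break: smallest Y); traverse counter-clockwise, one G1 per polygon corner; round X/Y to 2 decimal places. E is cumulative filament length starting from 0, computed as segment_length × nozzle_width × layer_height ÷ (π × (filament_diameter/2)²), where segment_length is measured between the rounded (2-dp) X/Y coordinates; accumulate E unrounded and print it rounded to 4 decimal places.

At z = 2.52 mm: the cube (footprint 8.5×29.5) is included at this height; the cube at (5, 3.5) does not reach this height (z outside [3, 25.5]); Taking the first minus the rest: none of the subtracted shapes is present at this height, so the 8.5×29.5 cube is unchanged — 1 connected region; the cube at (1, 2.5) is not intersected at this z (z outside [20.5, 45.5]); Merging all regions: only that combined region is present, so the union is just that shape — 1 connected region. The outline is a single polygon with 4 vertices. Extrusion per mm of travel: 0.8 × 0.28 / (π × 0.875²) = 0.093128. Accumulating E over each segment gives final E = 7.0778.

G0 X0.00 Y0.00 Z2.52
G1 X8.50 Y0.00 E0.7916
G1 X8.50 Y29.50 E3.5389
G1 X0.00 Y29.50 E4.3305
G1 X0.00 Y0.00 E7.0778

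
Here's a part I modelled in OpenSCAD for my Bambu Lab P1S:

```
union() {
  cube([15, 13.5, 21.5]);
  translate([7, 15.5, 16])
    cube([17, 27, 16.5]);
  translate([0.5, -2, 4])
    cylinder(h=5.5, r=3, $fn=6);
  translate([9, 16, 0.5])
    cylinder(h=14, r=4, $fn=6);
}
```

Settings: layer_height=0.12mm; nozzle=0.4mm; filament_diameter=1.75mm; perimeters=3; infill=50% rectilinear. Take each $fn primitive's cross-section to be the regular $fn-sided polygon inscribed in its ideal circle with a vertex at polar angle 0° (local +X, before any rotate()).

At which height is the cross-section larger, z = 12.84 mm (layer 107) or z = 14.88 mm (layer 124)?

layer 107 (z = 12.84 mm)

Layer 107 (z = 12.84): the 15×13.5 cube contributes its full rectangle (area 202.50 mm²); the cube at (7, 15.5) does not reach this height (z outside [16, 32.5]); the cylinder at (0.5, -2) does not reach this height (z outside [4, 9.5]); the cylinder at (9, 16): section is a regular 6-gon, circumradius r=4 (area = (6/2)·4.000²·sin(360°/6) = 41.57 mm²); Taking the union: the regions partially overlap — summed areas 244.07 mm² minus the doubly-counted overlap 4.39 mm² gives 239.68 mm² — area = 239.68 mm². So its area = 239.68 mm². Layer 124 (z = 14.88): the cube is present — its section is the full 15×13.5 rectangle (area 202.50 mm²); the cube at (7, 15.5) is absent (z outside [16, 32.5]); the cylinder at (0.5, -2) is not intersected at this z (z outside [4, 9.5]); the cylinder at (9, 16) is absent (z outside [0.5, 14.5]); Combining (union): only the 15×13.5 cube is present, so the union is just that shape — area = 202.50 mm². So its area = 202.50 mm². Layer 107 is larger (239.68 vs 202.50 mm²).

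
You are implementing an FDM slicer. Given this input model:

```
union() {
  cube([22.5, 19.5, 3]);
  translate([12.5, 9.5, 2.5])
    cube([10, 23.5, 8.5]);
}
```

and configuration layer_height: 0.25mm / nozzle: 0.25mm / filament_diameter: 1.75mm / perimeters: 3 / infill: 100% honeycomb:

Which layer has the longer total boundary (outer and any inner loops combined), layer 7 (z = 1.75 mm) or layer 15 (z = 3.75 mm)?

layer 7 (z = 1.75 mm)

Layer 7 (z = 1.75): the cube is present — its section is the full 22.5×19.5 rectangle (perimeter 84.00 mm); the cube at (12.5, 9.5) does not reach this height (z outside [2.5, 11]); Merging all regions: only the 22.5×19.5 cube is present, so the union is just that shape — boundary = 84.00 mm. So its perimeter = 84.00 mm. Layer 15 (z = 3.75): the cube is not intersected at this z (z outside [0, 3]); the cube at (12.5, 9.5) (footprint 10×23.5) is included at this height (perimeter 67.00 mm); Taking the union: only the 10×23.5 cube at (12.5, 9.5) is present, so the union is just that shape — boundary = 67.00 mm. So its perimeter = 67.00 mm. Layer 7 is larger (84.00 vs 67.00 mm).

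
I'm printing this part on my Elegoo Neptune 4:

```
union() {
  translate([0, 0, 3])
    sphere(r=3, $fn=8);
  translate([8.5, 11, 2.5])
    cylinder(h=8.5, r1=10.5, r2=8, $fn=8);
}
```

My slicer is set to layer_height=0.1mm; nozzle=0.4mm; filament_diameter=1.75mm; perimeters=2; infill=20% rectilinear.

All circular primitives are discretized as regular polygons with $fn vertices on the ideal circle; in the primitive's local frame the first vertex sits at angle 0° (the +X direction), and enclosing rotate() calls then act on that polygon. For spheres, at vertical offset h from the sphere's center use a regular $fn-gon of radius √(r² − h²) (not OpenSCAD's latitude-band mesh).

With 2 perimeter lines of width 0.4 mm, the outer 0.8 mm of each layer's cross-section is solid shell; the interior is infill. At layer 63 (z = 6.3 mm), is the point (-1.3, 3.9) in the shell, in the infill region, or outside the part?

outside

At z = 6.3 mm: the sphere is not intersected at this z (|z−center|=3.300 > r=3); the cone at (8.5, 11) contributes a regular 8-gon of circumradius 9.382 (interpolated between r1=10.5 and r2=8 at t=0.447); Combining (union): only the cone at (8.5, 11) is present, so the union is just that shape — 1 connected region. Overall, the cross-section is a single solid region. The nearest boundary edge runs (-0.88, 11.00)→(1.87, 4.37); distance from the point to it = 3.10 mm. The point is not inside any of the regions above, so it lies outside the cross-section (3.10 mm from the nearest boundary).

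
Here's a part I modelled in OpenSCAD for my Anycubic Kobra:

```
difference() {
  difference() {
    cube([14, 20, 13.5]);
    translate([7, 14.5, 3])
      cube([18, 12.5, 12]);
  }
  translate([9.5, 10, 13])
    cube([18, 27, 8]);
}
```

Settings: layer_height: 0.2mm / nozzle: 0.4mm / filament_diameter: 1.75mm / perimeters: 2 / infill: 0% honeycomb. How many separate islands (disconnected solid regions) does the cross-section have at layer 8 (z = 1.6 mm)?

At z = 1.6 mm: the cube (footprint 14×20) is included at this height; the cube at (7, 14.5) is not intersected at this z (z outside [3, 15]); Taking the first minus the rest: none of the subtracted shapes is present at this height, so the 14×20 cube is unchanged — 1 connected region; the cube at (9.5, 10) is absent (z outside [13, 21]); After the difference (first − rest): none of the subtracted shapes is present at this height, so that combined region is unchanged — 1 connected region. Overall, the cross-section is a single solid region. Island count = 1.

1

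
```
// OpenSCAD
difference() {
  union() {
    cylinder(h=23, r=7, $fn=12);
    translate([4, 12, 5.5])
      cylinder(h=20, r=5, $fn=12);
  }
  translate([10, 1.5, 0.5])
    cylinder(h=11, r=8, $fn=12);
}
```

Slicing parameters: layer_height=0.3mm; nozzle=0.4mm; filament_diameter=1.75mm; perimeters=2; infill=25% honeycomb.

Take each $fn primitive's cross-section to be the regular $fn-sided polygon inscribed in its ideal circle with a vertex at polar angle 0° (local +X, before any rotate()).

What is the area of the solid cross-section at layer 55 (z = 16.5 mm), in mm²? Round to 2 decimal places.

222.00 mm²

At z = 16.5 mm: the r=7 cylinder gives a regular 12-gon of circumradius 7 (constant along its height) (area = (12/2)·7.000²·sin(360°/12) = 147.00 mm²); the r=5 cylinder at (4, 12) contributes a regular 12-gon of circumradius 5 (area = (12/2)·5.000²·sin(360°/12) = 75.00 mm²); Combining (union): the 2 present regions are separate (no shared area or edge), so areas and boundary lengths simply add and each stays a separate island — area = 222.00 mm²; the cylinder at (10, 1.5) is not intersected at this z (z outside [0.5, 11.5]); Taking the first minus the rest: none of the subtracted shapes is present at this height, so the result so far is unchanged — area = 222.00 mm². Overall, the cross-section has 2 separate islands. Net area = 222.00 mm².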